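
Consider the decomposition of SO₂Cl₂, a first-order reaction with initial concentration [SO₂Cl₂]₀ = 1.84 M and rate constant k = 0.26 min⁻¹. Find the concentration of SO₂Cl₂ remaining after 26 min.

0.002133 M

Step 1: For a first-order reaction: [SO₂Cl₂] = [SO₂Cl₂]₀ × e^(-kt)
Step 2: [SO₂Cl₂] = 1.84 × e^(-0.26 × 26)
Step 3: [SO₂Cl₂] = 1.84 × e^(-6.76)
Step 4: [SO₂Cl₂] = 1.84 × 0.00115923 = 0.002133 M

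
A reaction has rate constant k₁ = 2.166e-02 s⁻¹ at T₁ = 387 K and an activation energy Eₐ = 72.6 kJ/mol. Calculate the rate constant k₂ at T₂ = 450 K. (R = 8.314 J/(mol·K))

5.100e-01 s⁻¹

Step 1: Use the two-temperature Arrhenius form: ln(k₂/k₁) = -Eₐ/R × (1/T₂ - 1/T₁)
Step 2: Convert Eₐ to J/mol: 72.6 kJ/mol = 72600 J/mol
Step 3: 1/T₂ - 1/T₁ = 1/450 - 1/387 = -3.617571e-04 K⁻¹
Step 4: ln(k₂/k₁) = -72600/8.314 × -3.617571e-04 = 3.15896
Step 5: k₂ = k₁ × exp(3.15896) = 2.166e-02 × 2.35461e+01 = 5.100e-01 s⁻¹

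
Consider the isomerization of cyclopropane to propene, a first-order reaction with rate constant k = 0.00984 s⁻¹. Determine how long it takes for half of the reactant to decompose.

70.44 s

Step 1: For a first-order reaction, t₁/₂ = ln(2)/k
Step 2: t₁/₂ = ln(2)/0.00984
Step 3: t₁/₂ = 0.6931/0.00984 = 70.44 s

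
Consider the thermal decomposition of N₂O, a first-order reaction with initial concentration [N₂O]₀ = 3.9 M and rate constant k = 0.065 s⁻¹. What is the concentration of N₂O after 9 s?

2.173 M

Step 1: For a first-order reaction: [N₂O] = [N₂O]₀ × e^(-kt)
Step 2: [N₂O] = 3.9 × e^(-0.065 × 9)
Step 3: [N₂O] = 3.9 × e^(-0.585)
Step 4: [N₂O] = 3.9 × 0.557106 = 2.173 M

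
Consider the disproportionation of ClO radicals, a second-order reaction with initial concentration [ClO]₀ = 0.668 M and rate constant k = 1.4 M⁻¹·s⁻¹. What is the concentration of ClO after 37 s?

0.01876 M

Step 1: For a second-order reaction: 1/[ClO] = 1/[ClO]₀ + kt
Step 2: 1/[ClO] = 1/0.668 + 1.4 × 37
Step 3: 1/[ClO] = 1.497 + 51.8 = 53.3
Step 4: [ClO] = 1/53.3 = 0.01876 M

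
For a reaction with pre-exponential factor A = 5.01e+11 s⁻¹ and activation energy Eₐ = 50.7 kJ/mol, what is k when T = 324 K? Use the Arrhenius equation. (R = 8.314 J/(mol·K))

3.36e+03 s⁻¹

Step 1: Use the Arrhenius equation: k = A × exp(-Eₐ/RT)
Step 2: Convert Eₐ to J/mol: 50.7 kJ/mol = 50700 J/mol
Step 3: Calculate the exponent: -Eₐ/(RT) = -50700/(8.314 × 324) = -18.82144
Step 4: k = 5.01e+11 × exp(-18.82144)
Step 5: k = 5.01e+11 × 6.69811e-09 = 3.3558e+03 s⁻¹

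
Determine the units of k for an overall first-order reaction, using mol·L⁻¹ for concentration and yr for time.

yr⁻¹

Step 1: For overall order n, rate = k × (concentration)^n.
Step 2: Rate has units mol·L⁻¹·yr⁻¹; concentration term has units (mol·L⁻¹)^1.
Step 3: k = rate / (concentration)^n, so units of k = (mol·L⁻¹)^(1-1)·yr⁻¹ = yr⁻¹.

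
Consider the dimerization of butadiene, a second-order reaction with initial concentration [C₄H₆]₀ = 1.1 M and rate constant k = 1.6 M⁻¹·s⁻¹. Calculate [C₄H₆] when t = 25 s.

0.02444 M

Step 1: For a second-order reaction: 1/[C₄H₆] = 1/[C₄H₆]₀ + kt
Step 2: 1/[C₄H₆] = 1/1.1 + 1.6 × 25
Step 3: 1/[C₄H₆] = 0.9091 + 40 = 40.91
Step 4: [C₄H₆] = 1/40.91 = 0.02444 M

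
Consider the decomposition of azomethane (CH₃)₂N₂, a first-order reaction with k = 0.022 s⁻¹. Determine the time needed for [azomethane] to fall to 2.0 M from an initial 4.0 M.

31.51 s

Step 1: For first-order: t = ln([azomethane]₀/[azomethane])/k
Step 2: t = ln(4.0/2.0)/0.022
Step 3: t = ln(2)/0.022
Step 4: t = 0.6931/0.022 = 31.51 s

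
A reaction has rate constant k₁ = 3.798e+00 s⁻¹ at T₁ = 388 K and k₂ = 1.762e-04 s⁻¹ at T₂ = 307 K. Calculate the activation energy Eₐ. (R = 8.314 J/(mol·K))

122.0 kJ/mol

Step 1: Use the two-temperature Arrhenius form: ln(k₂/k₁) = -Eₐ/R × (1/T₂ - 1/T₁)
Step 2: ln(k₂/k₁) = ln(1.762e-04/3.798e+00) = ln(4.63928e-05) = -9.97837
Step 3: 1/T₂ - 1/T₁ = 1/307 - 1/388 = 6.800094e-04 K⁻¹
Step 4: Eₐ = -R × ln(k₂/k₁) / (1/T₂ - 1/T₁) = -8.314 × -9.97837 / 6.800094e-04
Step 5: Eₐ = 1.2200e+05 J/mol = 122.0 kJ/mol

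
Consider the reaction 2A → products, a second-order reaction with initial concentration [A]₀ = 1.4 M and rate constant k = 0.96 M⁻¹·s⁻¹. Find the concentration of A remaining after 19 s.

0.05276 M

Step 1: For a second-order reaction: 1/[A] = 1/[A]₀ + kt
Step 2: 1/[A] = 1/1.4 + 0.96 × 19
Step 3: 1/[A] = 0.7143 + 18.24 = 18.95
Step 4: [A] = 1/18.95 = 0.05276 M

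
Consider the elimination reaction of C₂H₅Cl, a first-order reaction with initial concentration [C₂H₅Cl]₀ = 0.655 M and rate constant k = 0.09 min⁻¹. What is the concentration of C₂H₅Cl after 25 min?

0.06904 M

Step 1: For a first-order reaction: [C₂H₅Cl] = [C₂H₅Cl]₀ × e^(-kt)
Step 2: [C₂H₅Cl] = 0.655 × e^(-0.09 × 25)
Step 3: [C₂H₅Cl] = 0.655 × e^(-2.25)
Step 4: [C₂H₅Cl] = 0.655 × 0.105399 = 0.06904 M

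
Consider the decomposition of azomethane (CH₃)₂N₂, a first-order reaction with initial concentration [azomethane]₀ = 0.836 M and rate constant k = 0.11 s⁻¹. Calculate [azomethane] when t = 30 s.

0.03083 M

Step 1: For a first-order reaction: [azomethane] = [azomethane]₀ × e^(-kt)
Step 2: [azomethane] = 0.836 × e^(-0.11 × 30)
Step 3: [azomethane] = 0.836 × e^(-3.3)
Step 4: [azomethane] = 0.836 × 0.0368832 = 0.03083 M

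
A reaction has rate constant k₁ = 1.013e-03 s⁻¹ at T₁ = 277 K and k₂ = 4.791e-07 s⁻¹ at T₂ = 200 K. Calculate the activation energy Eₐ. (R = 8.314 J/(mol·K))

45.8 kJ/mol

Step 1: Use the two-temperature Arrhenius form: ln(k₂/k₁) = -Eₐ/R × (1/T₂ - 1/T₁)
Step 2: ln(k₂/k₁) = ln(4.791e-07/1.013e-03) = ln(0.000472952) = -7.65652
Step 3: 1/T₂ - 1/T₁ = 1/200 - 1/277 = 1.389892e-03 K⁻¹
Step 4: Eₐ = -R × ln(k₂/k₁) / (1/T₂ - 1/T₁) = -8.314 × -7.65652 / 1.389892e-03
Step 5: Eₐ = 4.5799e+04 J/mol = 45.8 kJ/mol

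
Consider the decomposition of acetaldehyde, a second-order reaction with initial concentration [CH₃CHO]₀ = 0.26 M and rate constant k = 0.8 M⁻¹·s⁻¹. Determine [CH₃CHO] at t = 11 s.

0.07908 M

Step 1: For a second-order reaction: 1/[CH₃CHO] = 1/[CH₃CHO]₀ + kt
Step 2: 1/[CH₃CHO] = 1/0.26 + 0.8 × 11
Step 3: 1/[CH₃CHO] = 3.846 + 8.8 = 12.65
Step 4: [CH₃CHO] = 1/12.65 = 0.07908 M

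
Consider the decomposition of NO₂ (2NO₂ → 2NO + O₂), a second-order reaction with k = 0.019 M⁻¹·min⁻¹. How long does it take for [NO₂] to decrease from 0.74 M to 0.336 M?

85.52 min

Step 1: For second-order: t = (1/[NO₂] - 1/[NO₂]₀)/k
Step 2: t = (1/0.336 - 1/0.74)/0.019
Step 3: t = (2.976 - 1.351)/0.019
Step 4: t = 1.625/0.019 = 85.52 min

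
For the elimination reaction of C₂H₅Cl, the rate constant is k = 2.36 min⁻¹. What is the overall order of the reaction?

first order (1)

Step 1: The units of k for an nth-order reaction are (concentration)^(1-n)·(time)⁻¹.
Step 2: Here k has units min⁻¹, so the concentration exponent is 0.
Step 3: 1 - n = 0 ⇒ n = 1. The reaction is first order.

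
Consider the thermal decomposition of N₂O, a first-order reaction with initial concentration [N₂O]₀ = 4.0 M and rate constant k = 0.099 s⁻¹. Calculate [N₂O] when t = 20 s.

0.5523 M

Step 1: For a first-order reaction: [N₂O] = [N₂O]₀ × e^(-kt)
Step 2: [N₂O] = 4.0 × e^(-0.099 × 20)
Step 3: [N₂O] = 4.0 × e^(-1.98)
Step 4: [N₂O] = 4.0 × 0.138069 = 0.5523 M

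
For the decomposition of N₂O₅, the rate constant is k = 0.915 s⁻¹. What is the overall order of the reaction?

first order (1)

Step 1: The units of k for an nth-order reaction are (concentration)^(1-n)·(time)⁻¹.
Step 2: Here k has units s⁻¹, so the concentration exponent is 0.
Step 3: 1 - n = 0 ⇒ n = 1. The reaction is first order.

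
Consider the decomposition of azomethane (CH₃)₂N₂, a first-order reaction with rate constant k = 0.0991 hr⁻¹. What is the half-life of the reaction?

6.994 hr

Step 1: For a first-order reaction, t₁/₂ = ln(2)/k
Step 2: t₁/₂ = ln(2)/0.0991
Step 3: t₁/₂ = 0.6931/0.0991 = 6.994 hr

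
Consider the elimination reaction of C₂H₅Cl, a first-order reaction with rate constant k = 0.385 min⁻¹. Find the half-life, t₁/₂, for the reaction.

1.8 min

Step 1: For a first-order reaction, t₁/₂ = ln(2)/k
Step 2: t₁/₂ = ln(2)/0.385
Step 3: t₁/₂ = 0.6931/0.385 = 1.8 min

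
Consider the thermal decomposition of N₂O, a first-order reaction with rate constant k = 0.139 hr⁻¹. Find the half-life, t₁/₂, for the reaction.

4.987 hr

Step 1: For a first-order reaction, t₁/₂ = ln(2)/k
Step 2: t₁/₂ = ln(2)/0.139
Step 3: t₁/₂ = 0.6931/0.139 = 4.987 hr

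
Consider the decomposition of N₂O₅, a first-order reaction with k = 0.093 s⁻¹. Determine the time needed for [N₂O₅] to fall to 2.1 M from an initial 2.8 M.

3.093 s

Step 1: For first-order: t = ln([N₂O₅]₀/[N₂O₅])/k
Step 2: t = ln(2.8/2.1)/0.093
Step 3: t = ln(1.333)/0.093
Step 4: t = 0.2877/0.093 = 3.093 s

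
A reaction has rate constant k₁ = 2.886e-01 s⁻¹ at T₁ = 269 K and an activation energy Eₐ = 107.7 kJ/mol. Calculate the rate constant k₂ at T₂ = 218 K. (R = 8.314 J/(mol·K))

3.695e-06 s⁻¹

Step 1: Use the two-temperature Arrhenius form: ln(k₂/k₁) = -Eₐ/R × (1/T₂ - 1/T₁)
Step 2: Convert Eₐ to J/mol: 107.7 kJ/mol = 107700 J/mol
Step 3: 1/T₂ - 1/T₁ = 1/218 - 1/269 = 8.696838e-04 K⁻¹
Step 4: ln(k₂/k₁) = -107700/8.314 × 8.696838e-04 = -11.26593
Step 5: k₂ = k₁ × exp(-11.26593) = 2.886e-01 × 1.28017e-05 = 3.695e-06 s⁻¹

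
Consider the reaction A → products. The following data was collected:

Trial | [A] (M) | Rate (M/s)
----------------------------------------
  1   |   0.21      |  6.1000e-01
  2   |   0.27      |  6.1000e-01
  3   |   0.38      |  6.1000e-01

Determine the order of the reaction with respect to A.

zeroth order (0)

Step 1: Compare trials - when concentration changes, rate stays constant.
Step 2: rate₂/rate₁ = 6.1000e-01/6.1000e-01 = 1
Step 3: [A]₂/[A]₁ = 0.27/0.21 = 1.286
Step 4: Since rate ratio ≈ (conc ratio)^0, the reaction is zeroth order.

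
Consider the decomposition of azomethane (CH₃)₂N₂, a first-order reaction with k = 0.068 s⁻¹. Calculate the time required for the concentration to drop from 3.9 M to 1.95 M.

10.19 s

Step 1: For first-order: t = ln([azomethane]₀/[azomethane])/k
Step 2: t = ln(3.9/1.95)/0.068
Step 3: t = ln(2)/0.068
Step 4: t = 0.6931/0.068 = 10.19 s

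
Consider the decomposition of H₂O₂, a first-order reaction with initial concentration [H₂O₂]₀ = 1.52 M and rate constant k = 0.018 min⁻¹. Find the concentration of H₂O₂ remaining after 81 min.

0.3537 M

Step 1: For a first-order reaction: [H₂O₂] = [H₂O₂]₀ × e^(-kt)
Step 2: [H₂O₂] = 1.52 × e^(-0.018 × 81)
Step 3: [H₂O₂] = 1.52 × e^(-1.458)
Step 4: [H₂O₂] = 1.52 × 0.232701 = 0.3537 M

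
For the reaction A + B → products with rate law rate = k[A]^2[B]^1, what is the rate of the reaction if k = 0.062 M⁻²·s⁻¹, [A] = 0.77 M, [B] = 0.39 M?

0.01434 M/s

Step 1: The rate law is rate = k[A]^2[B]^1
Step 2: Substitute: rate = 0.062 × (0.77)^2 × (0.39)^1
Step 3: rate = 0.062 × 0.5929 × 0.39 = 0.0143363 M/s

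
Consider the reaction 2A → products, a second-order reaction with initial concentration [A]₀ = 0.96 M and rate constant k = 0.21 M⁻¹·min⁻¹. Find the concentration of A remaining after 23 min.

0.1703 M

Step 1: For a second-order reaction: 1/[A] = 1/[A]₀ + kt
Step 2: 1/[A] = 1/0.96 + 0.21 × 23
Step 3: 1/[A] = 1.042 + 4.83 = 5.872
Step 4: [A] = 1/5.872 = 0.1703 M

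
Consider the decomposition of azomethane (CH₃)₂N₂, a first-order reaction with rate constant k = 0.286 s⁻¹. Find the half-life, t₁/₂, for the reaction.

2.424 s

Step 1: For a first-order reaction, t₁/₂ = ln(2)/k
Step 2: t₁/₂ = ln(2)/0.286
Step 3: t₁/₂ = 0.6931/0.286 = 2.424 s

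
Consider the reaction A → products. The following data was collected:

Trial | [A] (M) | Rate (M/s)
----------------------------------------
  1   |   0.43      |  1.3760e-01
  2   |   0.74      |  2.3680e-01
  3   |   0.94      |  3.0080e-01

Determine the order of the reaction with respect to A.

first order (1)

Step 1: Compare trials to find order n where rate₂/rate₁ = ([A]₂/[A]₁)^n
Step 2: rate₂/rate₁ = 2.3680e-01/1.3760e-01 = 1.721
Step 3: [A]₂/[A]₁ = 0.74/0.43 = 1.721
Step 4: n = ln(1.721)/ln(1.721) = 1.00 ≈ 1
Step 5: The reaction is first order in A.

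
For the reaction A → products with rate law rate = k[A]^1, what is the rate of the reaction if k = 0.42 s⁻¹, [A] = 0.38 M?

0.1596 M/s

Step 1: Identify the rate law: rate = k[A]^1
Step 2: Substitute values: rate = 0.42 × (0.38)^1
Step 3: Calculate: rate = 0.42 × 0.38 = 0.1596 M/s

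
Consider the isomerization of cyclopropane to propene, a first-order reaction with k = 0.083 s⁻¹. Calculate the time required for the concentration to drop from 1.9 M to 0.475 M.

16.7 s

Step 1: For first-order: t = ln([cyclopropane]₀/[cyclopropane])/k
Step 2: t = ln(1.9/0.475)/0.083
Step 3: t = ln(4)/0.083
Step 4: t = 1.386/0.083 = 16.7 s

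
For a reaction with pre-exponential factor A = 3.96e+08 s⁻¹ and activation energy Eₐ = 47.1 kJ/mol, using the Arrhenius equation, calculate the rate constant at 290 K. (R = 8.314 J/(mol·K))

1.30e+00 s⁻¹

Step 1: Use the Arrhenius equation: k = A × exp(-Eₐ/RT)
Step 2: Convert Eₐ to J/mol: 47.1 kJ/mol = 47100 J/mol
Step 3: Calculate the exponent: -Eₐ/(RT) = -47100/(8.314 × 290) = -19.53498
Step 4: k = 3.96e+08 × exp(-19.53498)
Step 5: k = 3.96e+08 × 3.28145e-09 = 1.2995e+00 s⁻¹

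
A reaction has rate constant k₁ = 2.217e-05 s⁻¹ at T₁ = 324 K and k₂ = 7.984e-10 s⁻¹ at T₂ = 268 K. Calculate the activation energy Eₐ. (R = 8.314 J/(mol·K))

131.9 kJ/mol

Step 1: Use the two-temperature Arrhenius form: ln(k₂/k₁) = -Eₐ/R × (1/T₂ - 1/T₁)
Step 2: ln(k₂/k₁) = ln(7.984e-10/2.217e-05) = ln(3.60126e-05) = -10.2316
Step 3: 1/T₂ - 1/T₁ = 1/268 - 1/324 = 6.449235e-04 K⁻¹
Step 4: Eₐ = -R × ln(k₂/k₁) / (1/T₂ - 1/T₁) = -8.314 × -10.2316 / 6.449235e-04
Step 5: Eₐ = 1.3190e+05 J/mol = 131.9 kJ/mol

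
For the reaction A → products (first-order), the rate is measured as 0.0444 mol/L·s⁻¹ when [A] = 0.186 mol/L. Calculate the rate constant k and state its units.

0.2387 s⁻¹

Step 1: rate = k[A]^1, so k = rate / [A]^1.
Step 2: k = 0.0444 / (0.186)^1 = 0.0444 / 0.186.
Step 3: k = 0.2387 s⁻¹.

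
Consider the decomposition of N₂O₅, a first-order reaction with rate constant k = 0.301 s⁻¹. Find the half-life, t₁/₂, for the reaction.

2.303 s

Step 1: For a first-order reaction, t₁/₂ = ln(2)/k
Step 2: t₁/₂ = ln(2)/0.301
Step 3: t₁/₂ = 0.6931/0.301 = 2.303 s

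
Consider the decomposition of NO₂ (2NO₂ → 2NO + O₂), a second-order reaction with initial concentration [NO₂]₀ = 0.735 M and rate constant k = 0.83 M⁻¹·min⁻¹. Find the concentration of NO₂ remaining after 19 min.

0.05838 M

Step 1: For a second-order reaction: 1/[NO₂] = 1/[NO₂]₀ + kt
Step 2: 1/[NO₂] = 1/0.735 + 0.83 × 19
Step 3: 1/[NO₂] = 1.361 + 15.77 = 17.13
Step 4: [NO₂] = 1/17.13 = 0.05838 M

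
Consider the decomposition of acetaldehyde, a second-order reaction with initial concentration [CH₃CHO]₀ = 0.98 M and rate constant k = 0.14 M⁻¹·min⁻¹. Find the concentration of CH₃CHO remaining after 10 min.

0.4132 M

Step 1: For a second-order reaction: 1/[CH₃CHO] = 1/[CH₃CHO]₀ + kt
Step 2: 1/[CH₃CHO] = 1/0.98 + 0.14 × 10
Step 3: 1/[CH₃CHO] = 1.02 + 1.4 = 2.42
Step 4: [CH₃CHO] = 1/2.42 = 0.4132 M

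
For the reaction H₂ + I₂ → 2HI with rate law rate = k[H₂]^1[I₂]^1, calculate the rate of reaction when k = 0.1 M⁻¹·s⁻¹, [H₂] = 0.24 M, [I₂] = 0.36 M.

0.00864 M/s

Step 1: The rate law is rate = k[H₂]^1[I₂]^1
Step 2: Substitute: rate = 0.1 × (0.24)^1 × (0.36)^1
Step 3: rate = 0.1 × 0.24 × 0.36 = 0.00864 M/s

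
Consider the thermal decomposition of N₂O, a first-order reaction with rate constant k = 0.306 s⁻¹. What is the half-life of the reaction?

2.265 s

Step 1: For a first-order reaction, t₁/₂ = ln(2)/k
Step 2: t₁/₂ = ln(2)/0.306
Step 3: t₁/₂ = 0.6931/0.306 = 2.265 s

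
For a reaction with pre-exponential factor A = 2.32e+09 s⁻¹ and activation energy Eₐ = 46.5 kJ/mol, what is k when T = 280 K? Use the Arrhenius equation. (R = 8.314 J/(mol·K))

4.90e+00 s⁻¹

Step 1: Use the Arrhenius equation: k = A × exp(-Eₐ/RT)
Step 2: Convert Eₐ to J/mol: 46.5 kJ/mol = 46500 J/mol
Step 3: Calculate the exponent: -Eₐ/(RT) = -46500/(8.314 × 280) = -19.97491
Step 4: k = 2.32e+09 × exp(-19.97491)
Step 5: k = 2.32e+09 × 2.11352e-09 = 4.9034e+00 s⁻¹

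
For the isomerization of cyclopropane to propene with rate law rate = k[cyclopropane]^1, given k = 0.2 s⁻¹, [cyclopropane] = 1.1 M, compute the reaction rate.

0.22 M/s

Step 1: Identify the rate law: rate = k[cyclopropane]^1
Step 2: Substitute values: rate = 0.2 × (1.1)^1
Step 3: Calculate: rate = 0.2 × 1.1 = 0.22 M/s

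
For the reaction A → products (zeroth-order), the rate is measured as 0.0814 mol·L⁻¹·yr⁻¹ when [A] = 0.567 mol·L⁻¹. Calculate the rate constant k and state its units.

0.0814 mol·L⁻¹·yr⁻¹

Step 1: For a zeroth-order reaction, rate = k (independent of concentration).
Step 2: k = rate = 0.0814 mol·L⁻¹·yr⁻¹.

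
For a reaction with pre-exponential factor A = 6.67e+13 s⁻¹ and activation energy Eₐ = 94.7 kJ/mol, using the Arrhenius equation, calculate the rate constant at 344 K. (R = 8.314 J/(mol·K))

2.78e-01 s⁻¹

Step 1: Use the Arrhenius equation: k = A × exp(-Eₐ/RT)
Step 2: Convert Eₐ to J/mol: 94.7 kJ/mol = 94700 J/mol
Step 3: Calculate the exponent: -Eₐ/(RT) = -94700/(8.314 × 344) = -33.11170
Step 4: k = 6.67e+13 × exp(-33.11170)
Step 5: k = 6.67e+13 × 4.16650e-15 = 2.7791e-01 s⁻¹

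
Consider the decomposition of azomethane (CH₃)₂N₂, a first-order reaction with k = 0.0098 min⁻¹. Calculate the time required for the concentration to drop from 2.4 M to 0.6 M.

141.5 min

Step 1: For first-order: t = ln([azomethane]₀/[azomethane])/k
Step 2: t = ln(2.4/0.6)/0.0098
Step 3: t = ln(4)/0.0098
Step 4: t = 1.386/0.0098 = 141.5 min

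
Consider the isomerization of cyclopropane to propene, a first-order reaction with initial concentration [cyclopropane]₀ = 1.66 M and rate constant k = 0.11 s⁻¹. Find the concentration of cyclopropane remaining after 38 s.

0.0254 M

Step 1: For a first-order reaction: [cyclopropane] = [cyclopropane]₀ × e^(-kt)
Step 2: [cyclopropane] = 1.66 × e^(-0.11 × 38)
Step 3: [cyclopropane] = 1.66 × e^(-4.18)
Step 4: [cyclopropane] = 1.66 × 0.0152985 = 0.0254 M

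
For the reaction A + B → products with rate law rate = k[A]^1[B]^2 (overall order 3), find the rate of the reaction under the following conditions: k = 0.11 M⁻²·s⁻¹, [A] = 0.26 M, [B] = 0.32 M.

0.002929 M/s

Step 1: The rate law is rate = k[A]^1[B]^2, overall order = 1+2 = 3
Step 2: Substitute values: rate = 0.11 × (0.26)^1 × (0.32)^2
Step 3: rate = 0.11 × 0.26 × 0.1024 = 0.00292864 M/s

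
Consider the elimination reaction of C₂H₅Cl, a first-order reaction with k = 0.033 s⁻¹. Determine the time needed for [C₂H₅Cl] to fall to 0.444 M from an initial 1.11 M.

27.77 s

Step 1: For first-order: t = ln([C₂H₅Cl]₀/[C₂H₅Cl])/k
Step 2: t = ln(1.11/0.444)/0.033
Step 3: t = ln(2.5)/0.033
Step 4: t = 0.9163/0.033 = 27.77 s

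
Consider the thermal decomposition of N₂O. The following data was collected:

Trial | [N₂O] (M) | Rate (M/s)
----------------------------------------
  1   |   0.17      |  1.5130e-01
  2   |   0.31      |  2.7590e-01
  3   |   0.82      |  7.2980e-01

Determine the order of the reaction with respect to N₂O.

first order (1)

Step 1: Compare trials to find order n where rate₂/rate₁ = ([N₂O]₂/[N₂O]₁)^n
Step 2: rate₂/rate₁ = 2.7590e-01/1.5130e-01 = 1.824
Step 3: [N₂O]₂/[N₂O]₁ = 0.31/0.17 = 1.824
Step 4: n = ln(1.824)/ln(1.824) = 1.00 ≈ 1
Step 5: The reaction is first order in N₂O.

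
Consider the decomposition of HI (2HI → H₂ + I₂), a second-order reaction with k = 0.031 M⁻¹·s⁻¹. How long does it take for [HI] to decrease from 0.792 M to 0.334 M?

55.85 s

Step 1: For second-order: t = (1/[HI] - 1/[HI]₀)/k
Step 2: t = (1/0.334 - 1/0.792)/0.031
Step 3: t = (2.994 - 1.263)/0.031
Step 4: t = 1.731/0.031 = 55.85 s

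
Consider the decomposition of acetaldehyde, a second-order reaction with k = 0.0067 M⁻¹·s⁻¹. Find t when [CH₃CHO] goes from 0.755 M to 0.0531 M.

2613 s

Step 1: For second-order: t = (1/[CH₃CHO] - 1/[CH₃CHO]₀)/k
Step 2: t = (1/0.0531 - 1/0.755)/0.0067
Step 3: t = (18.83 - 1.325)/0.0067
Step 4: t = 17.51/0.0067 = 2613 s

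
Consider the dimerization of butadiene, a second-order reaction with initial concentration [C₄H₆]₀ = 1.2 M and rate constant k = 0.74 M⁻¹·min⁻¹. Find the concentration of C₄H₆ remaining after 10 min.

0.1215 M

Step 1: For a second-order reaction: 1/[C₄H₆] = 1/[C₄H₆]₀ + kt
Step 2: 1/[C₄H₆] = 1/1.2 + 0.74 × 10
Step 3: 1/[C₄H₆] = 0.8333 + 7.4 = 8.233
Step 4: [C₄H₆] = 1/8.233 = 0.1215 M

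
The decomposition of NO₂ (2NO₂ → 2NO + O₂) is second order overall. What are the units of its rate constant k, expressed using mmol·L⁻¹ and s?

(mmol·L⁻¹)⁻¹·s⁻¹

Step 1: For overall order n, rate = k × (concentration)^n.
Step 2: Rate has units mmol·L⁻¹·s⁻¹; concentration term has units (mmol·L⁻¹)^2.
Step 3: k = rate / (concentration)^n, so units of k = (mmol·L⁻¹)^(1-2)·s⁻¹ = (mmol·L⁻¹)⁻¹·s⁻¹.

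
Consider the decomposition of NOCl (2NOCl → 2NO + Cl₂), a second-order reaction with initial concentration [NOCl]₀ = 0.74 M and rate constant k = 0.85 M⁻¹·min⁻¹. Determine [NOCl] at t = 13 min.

0.08064 M

Step 1: For a second-order reaction: 1/[NOCl] = 1/[NOCl]₀ + kt
Step 2: 1/[NOCl] = 1/0.74 + 0.85 × 13
Step 3: 1/[NOCl] = 1.351 + 11.05 = 12.4
Step 4: [NOCl] = 1/12.4 = 0.08064 M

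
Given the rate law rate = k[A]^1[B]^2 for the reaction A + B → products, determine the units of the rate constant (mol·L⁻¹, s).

(mol·L⁻¹)⁻²·s⁻¹

Step 1: Overall order = 1 + 2 = 3.
Step 2: rate has units mol·L⁻¹·s⁻¹; [A]^1[B]^2 has units (mol·L⁻¹)^3.
Step 3: k = rate/([A]^1[B]^2), so units of k = (mol·L⁻¹)^(1-3)·s⁻¹ = (mol·L⁻¹)⁻²·s⁻¹.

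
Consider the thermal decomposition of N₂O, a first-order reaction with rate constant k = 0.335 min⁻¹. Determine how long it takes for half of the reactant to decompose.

2.069 min

Step 1: For a first-order reaction, t₁/₂ = ln(2)/k
Step 2: t₁/₂ = ln(2)/0.335
Step 3: t₁/₂ = 0.6931/0.335 = 2.069 min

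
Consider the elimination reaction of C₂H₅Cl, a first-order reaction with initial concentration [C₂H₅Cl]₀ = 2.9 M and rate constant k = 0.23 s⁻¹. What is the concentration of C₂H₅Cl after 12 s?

0.1835 M

Step 1: For a first-order reaction: [C₂H₅Cl] = [C₂H₅Cl]₀ × e^(-kt)
Step 2: [C₂H₅Cl] = 2.9 × e^(-0.23 × 12)
Step 3: [C₂H₅Cl] = 2.9 × e^(-2.76)
Step 4: [C₂H₅Cl] = 2.9 × 0.0632918 = 0.1835 M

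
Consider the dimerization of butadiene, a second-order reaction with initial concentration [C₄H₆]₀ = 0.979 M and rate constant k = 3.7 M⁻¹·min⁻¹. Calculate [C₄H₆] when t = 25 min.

0.01069 M

Step 1: For a second-order reaction: 1/[C₄H₆] = 1/[C₄H₆]₀ + kt
Step 2: 1/[C₄H₆] = 1/0.979 + 3.7 × 25
Step 3: 1/[C₄H₆] = 1.021 + 92.5 = 93.52
Step 4: [C₄H₆] = 1/93.52 = 0.01069 M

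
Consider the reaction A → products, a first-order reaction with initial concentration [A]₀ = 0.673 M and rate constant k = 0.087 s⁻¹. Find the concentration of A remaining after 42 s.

0.01742 M

Step 1: For a first-order reaction: [A] = [A]₀ × e^(-kt)
Step 2: [A] = 0.673 × e^(-0.087 × 42)
Step 3: [A] = 0.673 × e^(-3.654)
Step 4: [A] = 0.673 × 0.0258874 = 0.01742 M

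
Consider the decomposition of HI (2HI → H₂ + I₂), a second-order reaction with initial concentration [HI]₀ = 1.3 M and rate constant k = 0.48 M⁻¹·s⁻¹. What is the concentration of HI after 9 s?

0.1965 M

Step 1: For a second-order reaction: 1/[HI] = 1/[HI]₀ + kt
Step 2: 1/[HI] = 1/1.3 + 0.48 × 9
Step 3: 1/[HI] = 0.7692 + 4.32 = 5.089
Step 4: [HI] = 1/5.089 = 0.1965 M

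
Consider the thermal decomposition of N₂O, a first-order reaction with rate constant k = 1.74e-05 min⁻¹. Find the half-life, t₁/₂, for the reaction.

3.984e+04 min

Step 1: For a first-order reaction, t₁/₂ = ln(2)/k
Step 2: t₁/₂ = ln(2)/1.74e-05
Step 3: t₁/₂ = 0.6931/1.74e-05 = 3.984e+04 min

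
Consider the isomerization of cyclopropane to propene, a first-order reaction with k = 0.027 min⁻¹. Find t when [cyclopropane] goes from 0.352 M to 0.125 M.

38.35 min

Step 1: For first-order: t = ln([cyclopropane]₀/[cyclopropane])/k
Step 2: t = ln(0.352/0.125)/0.027
Step 3: t = ln(2.816)/0.027
Step 4: t = 1.035/0.027 = 38.35 min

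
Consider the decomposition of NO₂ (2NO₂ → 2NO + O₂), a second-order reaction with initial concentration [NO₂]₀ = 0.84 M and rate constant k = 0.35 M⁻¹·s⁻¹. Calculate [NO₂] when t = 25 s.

0.1006 M

Step 1: For a second-order reaction: 1/[NO₂] = 1/[NO₂]₀ + kt
Step 2: 1/[NO₂] = 1/0.84 + 0.35 × 25
Step 3: 1/[NO₂] = 1.19 + 8.75 = 9.94
Step 4: [NO₂] = 1/9.94 = 0.1006 M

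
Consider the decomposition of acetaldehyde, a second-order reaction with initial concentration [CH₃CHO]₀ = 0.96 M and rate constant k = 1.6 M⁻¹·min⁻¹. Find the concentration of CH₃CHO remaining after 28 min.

0.02181 M

Step 1: For a second-order reaction: 1/[CH₃CHO] = 1/[CH₃CHO]₀ + kt
Step 2: 1/[CH₃CHO] = 1/0.96 + 1.6 × 28
Step 3: 1/[CH₃CHO] = 1.042 + 44.8 = 45.84
Step 4: [CH₃CHO] = 1/45.84 = 0.02181 M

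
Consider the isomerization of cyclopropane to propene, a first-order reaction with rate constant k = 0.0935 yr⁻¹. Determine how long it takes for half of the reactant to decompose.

7.413 yr

Step 1: For a first-order reaction, t₁/₂ = ln(2)/k
Step 2: t₁/₂ = ln(2)/0.0935
Step 3: t₁/₂ = 0.6931/0.0935 = 7.413 yr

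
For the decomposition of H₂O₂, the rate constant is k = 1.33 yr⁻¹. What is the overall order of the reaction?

first order (1)

Step 1: The units of k for an nth-order reaction are (concentration)^(1-n)·(time)⁻¹.
Step 2: Here k has units yr⁻¹, so the concentration exponent is 0.
Step 3: 1 - n = 0 ⇒ n = 1. The reaction is first order.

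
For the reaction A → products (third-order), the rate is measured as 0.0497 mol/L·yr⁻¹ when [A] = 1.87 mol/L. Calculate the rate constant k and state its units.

0.0076 (mol/L)⁻²·yr⁻¹

Step 1: rate = k[A]^3, so k = rate / [A]^3.
Step 2: k = 0.0497 / (1.87)^3 = 0.0497 / 6.539.
Step 3: k = 0.0076 (mol/L)⁻²·yr⁻¹.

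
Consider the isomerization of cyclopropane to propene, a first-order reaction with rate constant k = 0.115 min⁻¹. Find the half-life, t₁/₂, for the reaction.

6.027 min

Step 1: For a first-order reaction, t₁/₂ = ln(2)/k
Step 2: t₁/₂ = ln(2)/0.115
Step 3: t₁/₂ = 0.6931/0.115 = 6.027 min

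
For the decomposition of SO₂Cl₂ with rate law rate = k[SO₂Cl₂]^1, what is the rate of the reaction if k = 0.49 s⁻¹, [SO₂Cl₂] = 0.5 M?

0.245 M/s

Step 1: Identify the rate law: rate = k[SO₂Cl₂]^1
Step 2: Substitute values: rate = 0.49 × (0.5)^1
Step 3: Calculate: rate = 0.49 × 0.5 = 0.245 M/s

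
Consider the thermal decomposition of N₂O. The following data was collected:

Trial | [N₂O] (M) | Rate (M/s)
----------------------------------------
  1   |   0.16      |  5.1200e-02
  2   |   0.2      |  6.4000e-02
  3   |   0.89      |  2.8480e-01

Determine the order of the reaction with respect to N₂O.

first order (1)

Step 1: Compare trials to find order n where rate₂/rate₁ = ([N₂O]₂/[N₂O]₁)^n
Step 2: rate₂/rate₁ = 6.4000e-02/5.1200e-02 = 1.25
Step 3: [N₂O]₂/[N₂O]₁ = 0.2/0.16 = 1.25
Step 4: n = ln(1.25)/ln(1.25) = 1.00 ≈ 1
Step 5: The reaction is first order in N₂O.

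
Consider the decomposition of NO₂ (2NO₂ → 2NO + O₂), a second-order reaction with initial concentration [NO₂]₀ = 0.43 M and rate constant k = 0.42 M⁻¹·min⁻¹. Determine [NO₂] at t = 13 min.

0.1284 M

Step 1: For a second-order reaction: 1/[NO₂] = 1/[NO₂]₀ + kt
Step 2: 1/[NO₂] = 1/0.43 + 0.42 × 13
Step 3: 1/[NO₂] = 2.326 + 5.46 = 7.786
Step 4: [NO₂] = 1/7.786 = 0.1284 M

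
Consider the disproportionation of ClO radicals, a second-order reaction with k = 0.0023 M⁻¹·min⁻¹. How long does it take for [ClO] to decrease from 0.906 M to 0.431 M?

528.9 min

Step 1: For second-order: t = (1/[ClO] - 1/[ClO]₀)/k
Step 2: t = (1/0.431 - 1/0.906)/0.0023
Step 3: t = (2.32 - 1.104)/0.0023
Step 4: t = 1.216/0.0023 = 528.9 min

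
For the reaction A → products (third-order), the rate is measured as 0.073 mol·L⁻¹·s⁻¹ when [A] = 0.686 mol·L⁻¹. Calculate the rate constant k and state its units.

0.2261 (mol·L⁻¹)⁻²·s⁻¹

Step 1: rate = k[A]^3, so k = rate / [A]^3.
Step 2: k = 0.073 / (0.686)^3 = 0.073 / 0.3228.
Step 3: k = 0.2261 (mol·L⁻¹)⁻²·s⁻¹.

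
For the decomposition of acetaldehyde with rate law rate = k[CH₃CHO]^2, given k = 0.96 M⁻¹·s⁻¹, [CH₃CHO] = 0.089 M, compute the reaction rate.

0.007604 M/s

Step 1: Identify the rate law: rate = k[CH₃CHO]^2
Step 2: Substitute values: rate = 0.96 × (0.089)^2
Step 3: Calculate: rate = 0.96 × 0.007921 = 0.00760416 M/s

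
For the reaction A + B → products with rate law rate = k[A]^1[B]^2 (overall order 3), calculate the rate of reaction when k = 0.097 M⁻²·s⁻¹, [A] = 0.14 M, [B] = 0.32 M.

0.001391 M/s

Step 1: The rate law is rate = k[A]^1[B]^2, overall order = 1+2 = 3
Step 2: Substitute values: rate = 0.097 × (0.14)^1 × (0.32)^2
Step 3: rate = 0.097 × 0.14 × 0.1024 = 0.00139059 M/s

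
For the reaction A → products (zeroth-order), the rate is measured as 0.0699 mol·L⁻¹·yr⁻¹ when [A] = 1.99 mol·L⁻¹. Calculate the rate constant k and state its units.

0.0699 mol·L⁻¹·yr⁻¹

Step 1: For a zeroth-order reaction, rate = k (independent of concentration).
Step 2: k = rate = 0.0699 mol·L⁻¹·yr⁻¹.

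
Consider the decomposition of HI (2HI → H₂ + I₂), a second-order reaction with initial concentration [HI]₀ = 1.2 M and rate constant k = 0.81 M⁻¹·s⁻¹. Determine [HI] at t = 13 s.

0.088 M

Step 1: For a second-order reaction: 1/[HI] = 1/[HI]₀ + kt
Step 2: 1/[HI] = 1/1.2 + 0.81 × 13
Step 3: 1/[HI] = 0.8333 + 10.53 = 11.36
Step 4: [HI] = 1/11.36 = 0.088 M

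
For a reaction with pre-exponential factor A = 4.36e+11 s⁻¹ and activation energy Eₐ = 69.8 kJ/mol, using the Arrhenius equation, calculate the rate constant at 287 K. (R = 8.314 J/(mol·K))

8.62e-02 s⁻¹

Step 1: Use the Arrhenius equation: k = A × exp(-Eₐ/RT)
Step 2: Convert Eₐ to J/mol: 69.8 kJ/mol = 69800 J/mol
Step 3: Calculate the exponent: -Eₐ/(RT) = -69800/(8.314 × 287) = -29.25253
Step 4: k = 4.36e+11 × exp(-29.25253)
Step 5: k = 4.36e+11 × 1.97600e-13 = 8.6154e-02 s⁻¹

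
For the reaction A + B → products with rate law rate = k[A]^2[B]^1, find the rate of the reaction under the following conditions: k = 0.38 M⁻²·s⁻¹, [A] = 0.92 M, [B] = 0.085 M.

0.02734 M/s

Step 1: The rate law is rate = k[A]^2[B]^1
Step 2: Substitute: rate = 0.38 × (0.92)^2 × (0.085)^1
Step 3: rate = 0.38 × 0.8464 × 0.085 = 0.0273387 M/s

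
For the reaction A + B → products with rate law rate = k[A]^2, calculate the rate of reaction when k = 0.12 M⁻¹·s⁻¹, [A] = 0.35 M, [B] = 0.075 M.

0.0147 M/s

Step 1: The rate law is rate = k[A]^2
Step 2: Note that the rate does not depend on [B] (zero order in B).
Step 3: rate = 0.12 × (0.35)^2 = 0.0147 M/s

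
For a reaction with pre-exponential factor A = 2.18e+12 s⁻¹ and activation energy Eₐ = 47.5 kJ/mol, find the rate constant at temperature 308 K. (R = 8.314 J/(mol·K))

1.92e+04 s⁻¹

Step 1: Use the Arrhenius equation: k = A × exp(-Eₐ/RT)
Step 2: Convert Eₐ to J/mol: 47.5 kJ/mol = 47500 J/mol
Step 3: Calculate the exponent: -Eₐ/(RT) = -47500/(8.314 × 308) = -18.54953
Step 4: k = 2.18e+12 × exp(-18.54953)
Step 5: k = 2.18e+12 × 8.79106e-09 = 1.9165e+04 s⁻¹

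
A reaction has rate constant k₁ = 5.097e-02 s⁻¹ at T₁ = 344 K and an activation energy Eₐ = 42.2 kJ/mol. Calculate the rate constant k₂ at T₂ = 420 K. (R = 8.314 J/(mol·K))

7.360e-01 s⁻¹

Step 1: Use the two-temperature Arrhenius form: ln(k₂/k₁) = -Eₐ/R × (1/T₂ - 1/T₁)
Step 2: Convert Eₐ to J/mol: 42.2 kJ/mol = 42200 J/mol
Step 3: 1/T₂ - 1/T₁ = 1/420 - 1/344 = -5.260244e-04 K⁻¹
Step 4: ln(k₂/k₁) = -42200/8.314 × -5.260244e-04 = 2.66998
Step 5: k₂ = k₁ × exp(2.66998) = 5.097e-02 × 1.44397e+01 = 7.360e-01 s⁻¹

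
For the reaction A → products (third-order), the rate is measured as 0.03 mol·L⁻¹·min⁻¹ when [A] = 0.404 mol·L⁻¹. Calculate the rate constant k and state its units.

0.455 (mol·L⁻¹)⁻²·min⁻¹

Step 1: rate = k[A]^3, so k = rate / [A]^3.
Step 2: k = 0.03 / (0.404)^3 = 0.03 / 0.06594.
Step 3: k = 0.455 (mol·L⁻¹)⁻²·min⁻¹.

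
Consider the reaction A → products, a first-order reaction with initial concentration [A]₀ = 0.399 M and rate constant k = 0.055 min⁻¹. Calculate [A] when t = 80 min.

0.004899 M

Step 1: For a first-order reaction: [A] = [A]₀ × e^(-kt)
Step 2: [A] = 0.399 × e^(-0.055 × 80)
Step 3: [A] = 0.399 × e^(-4.4)
Step 4: [A] = 0.399 × 0.0122773 = 0.004899 M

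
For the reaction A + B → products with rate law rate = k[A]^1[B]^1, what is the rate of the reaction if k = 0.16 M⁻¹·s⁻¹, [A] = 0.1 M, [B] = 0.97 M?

0.01552 M/s

Step 1: The rate law is rate = k[A]^1[B]^1
Step 2: Substitute: rate = 0.16 × (0.1)^1 × (0.97)^1
Step 3: rate = 0.16 × 0.1 × 0.97 = 0.01552 M/s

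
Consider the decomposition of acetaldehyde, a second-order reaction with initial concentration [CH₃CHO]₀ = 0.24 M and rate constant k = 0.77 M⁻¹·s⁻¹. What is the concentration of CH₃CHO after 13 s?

0.07054 M

Step 1: For a second-order reaction: 1/[CH₃CHO] = 1/[CH₃CHO]₀ + kt
Step 2: 1/[CH₃CHO] = 1/0.24 + 0.77 × 13
Step 3: 1/[CH₃CHO] = 4.167 + 10.01 = 14.18
Step 4: [CH₃CHO] = 1/14.18 = 0.07054 M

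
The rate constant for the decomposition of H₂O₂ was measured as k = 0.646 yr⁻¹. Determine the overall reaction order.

first order (1)

Step 1: The units of k for an nth-order reaction are (concentration)^(1-n)·(time)⁻¹.
Step 2: Here k has units yr⁻¹, so the concentration exponent is 0.
Step 3: 1 - n = 0 ⇒ n = 1. The reaction is first order.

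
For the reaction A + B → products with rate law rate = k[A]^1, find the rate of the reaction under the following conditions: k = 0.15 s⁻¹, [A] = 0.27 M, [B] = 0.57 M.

0.0405 M/s

Step 1: The rate law is rate = k[A]^1
Step 2: Note that the rate does not depend on [B] (zero order in B).
Step 3: rate = 0.15 × (0.27)^1 = 0.0405 M/s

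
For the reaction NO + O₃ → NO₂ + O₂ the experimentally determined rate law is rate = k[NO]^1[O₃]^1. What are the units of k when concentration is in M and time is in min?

M⁻¹·min⁻¹

Step 1: Overall order = 1 + 1 = 2.
Step 2: rate has units M·min⁻¹; [NO]^1[O₃]^1 has units M^2.
Step 3: k = rate/([NO]^1[O₃]^1), so units of k = M^(1-2)·min⁻¹ = M⁻¹·min⁻¹.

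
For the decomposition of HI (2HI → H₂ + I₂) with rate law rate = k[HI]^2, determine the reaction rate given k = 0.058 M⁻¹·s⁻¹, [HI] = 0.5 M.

0.0145 M/s

Step 1: Identify the rate law: rate = k[HI]^2
Step 2: Substitute values: rate = 0.058 × (0.5)^2
Step 3: Calculate: rate = 0.058 × 0.25 = 0.0145 M/s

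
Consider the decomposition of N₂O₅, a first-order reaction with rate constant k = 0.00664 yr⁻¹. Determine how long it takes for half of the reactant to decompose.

104.4 yr

Step 1: For a first-order reaction, t₁/₂ = ln(2)/k
Step 2: t₁/₂ = ln(2)/0.00664
Step 3: t₁/₂ = 0.6931/0.00664 = 104.4 yr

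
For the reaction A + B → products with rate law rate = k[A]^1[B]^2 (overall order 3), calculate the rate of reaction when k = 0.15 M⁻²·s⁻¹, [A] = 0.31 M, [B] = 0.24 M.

0.002678 M/s

Step 1: The rate law is rate = k[A]^1[B]^2, overall order = 1+2 = 3
Step 2: Substitute values: rate = 0.15 × (0.31)^1 × (0.24)^2
Step 3: rate = 0.15 × 0.31 × 0.0576 = 0.0026784 M/s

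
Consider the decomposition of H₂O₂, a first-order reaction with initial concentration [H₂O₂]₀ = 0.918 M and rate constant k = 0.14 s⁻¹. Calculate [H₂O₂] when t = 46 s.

0.001466 M

Step 1: For a first-order reaction: [H₂O₂] = [H₂O₂]₀ × e^(-kt)
Step 2: [H₂O₂] = 0.918 × e^(-0.14 × 46)
Step 3: [H₂O₂] = 0.918 × e^(-6.44)
Step 4: [H₂O₂] = 0.918 × 0.00159641 = 0.001466 M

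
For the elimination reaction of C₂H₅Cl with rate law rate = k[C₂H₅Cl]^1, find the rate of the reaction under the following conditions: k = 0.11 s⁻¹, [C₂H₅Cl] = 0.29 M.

0.0319 M/s

Step 1: Identify the rate law: rate = k[C₂H₅Cl]^1
Step 2: Substitute values: rate = 0.11 × (0.29)^1
Step 3: Calculate: rate = 0.11 × 0.29 = 0.0319 M/s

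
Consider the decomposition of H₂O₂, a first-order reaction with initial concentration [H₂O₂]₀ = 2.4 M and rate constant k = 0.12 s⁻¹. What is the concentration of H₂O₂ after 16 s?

0.3519 M

Step 1: For a first-order reaction: [H₂O₂] = [H₂O₂]₀ × e^(-kt)
Step 2: [H₂O₂] = 2.4 × e^(-0.12 × 16)
Step 3: [H₂O₂] = 2.4 × e^(-1.92)
Step 4: [H₂O₂] = 2.4 × 0.146607 = 0.3519 M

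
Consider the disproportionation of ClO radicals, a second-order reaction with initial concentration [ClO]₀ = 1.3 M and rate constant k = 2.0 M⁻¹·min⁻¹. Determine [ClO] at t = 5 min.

0.09286 M

Step 1: For a second-order reaction: 1/[ClO] = 1/[ClO]₀ + kt
Step 2: 1/[ClO] = 1/1.3 + 2.0 × 5
Step 3: 1/[ClO] = 0.7692 + 10 = 10.77
Step 4: [ClO] = 1/10.77 = 0.09286 M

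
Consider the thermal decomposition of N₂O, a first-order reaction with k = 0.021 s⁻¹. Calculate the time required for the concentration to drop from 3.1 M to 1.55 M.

33.01 s

Step 1: For first-order: t = ln([N₂O]₀/[N₂O])/k
Step 2: t = ln(3.1/1.55)/0.021
Step 3: t = ln(2)/0.021
Step 4: t = 0.6931/0.021 = 33.01 s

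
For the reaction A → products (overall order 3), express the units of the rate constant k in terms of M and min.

M⁻²·min⁻¹

Step 1: For overall order n, rate = k × (concentration)^n.
Step 2: Rate has units M·min⁻¹; concentration term has units M^3.
Step 3: k = rate / (concentration)^n, so units of k = M^(1-3)·min⁻¹ = M⁻²·min⁻¹.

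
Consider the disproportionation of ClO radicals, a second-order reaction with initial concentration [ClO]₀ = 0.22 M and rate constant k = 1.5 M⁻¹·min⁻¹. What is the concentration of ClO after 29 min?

0.02081 M

Step 1: For a second-order reaction: 1/[ClO] = 1/[ClO]₀ + kt
Step 2: 1/[ClO] = 1/0.22 + 1.5 × 29
Step 3: 1/[ClO] = 4.545 + 43.5 = 48.05
Step 4: [ClO] = 1/48.05 = 0.02081 M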